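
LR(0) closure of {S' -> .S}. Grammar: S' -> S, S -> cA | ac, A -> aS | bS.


Start: S' -> .S
For each item with dot before a nonterminal B, add B -> .γ for every B-production
Closure: [S' -> .S, S -> .cA, S -> .ac]


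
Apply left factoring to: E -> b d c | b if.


Common prefix: 'b'
Factored: E -> b E', E' -> d c | if


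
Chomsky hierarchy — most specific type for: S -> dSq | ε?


Single nonterminal LHS, but d^n q^n is not regular
Classification: Type 2 (Context-Free)


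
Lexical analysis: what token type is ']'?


Pattern: delimiter/punctuation
Type: PUNCTUATION


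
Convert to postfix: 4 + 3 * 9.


* has higher precedence, evaluate 3*9 first
Postfix: 4 3 9 * +


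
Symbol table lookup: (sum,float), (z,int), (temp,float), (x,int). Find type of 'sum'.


Lookup 'sum' → type float


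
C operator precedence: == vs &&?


'==' is equality (level 6); '&&' is logical AND (level 2)
Higher level binds tighter
'==' has higher precedence than '&&'


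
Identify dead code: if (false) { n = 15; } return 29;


condition is constant false, so the whole block is unreachable
Dead: 'if (false) { n = 15; }'


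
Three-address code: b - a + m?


Break into single-operator statements:
t1 = b - a
t2 = t1 + m


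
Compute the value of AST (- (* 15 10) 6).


Evaluate inner: (* 15 10) = 150
Evaluate root: (- 150 6) = 144
Result: 144


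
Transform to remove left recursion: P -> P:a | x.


Left-recursive alternatives: P:a; non-recursive: x
Introduce P': P -> xP', P' -> :aP' | ε


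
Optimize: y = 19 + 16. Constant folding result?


19 + 16 = 35 at compile time
Optimized: y = 35


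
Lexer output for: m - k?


Scan left to right, longest-match per lexeme
Tokens: ID(m), OP(-), ID(k)


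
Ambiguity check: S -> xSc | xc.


balanced x^n…c^n: each string has a unique parse
Unambiguous


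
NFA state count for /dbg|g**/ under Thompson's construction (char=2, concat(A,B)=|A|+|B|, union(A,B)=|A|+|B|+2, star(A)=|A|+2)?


Syntax tree has 4 char leaf(s), 1 union(s), 2 star(s)
chars contribute 4×2 = 8; each union adds +2; each star adds +2
Total: 8 + 2 + 4 = 14 states


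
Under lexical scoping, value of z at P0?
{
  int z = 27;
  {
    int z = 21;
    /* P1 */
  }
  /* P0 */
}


z declared in the same block as P0
z = 27


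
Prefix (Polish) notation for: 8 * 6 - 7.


left-to-right (same/higher precedence on left): tree is (- (* 8 6) 7)
Prefix: - * 8 6 7


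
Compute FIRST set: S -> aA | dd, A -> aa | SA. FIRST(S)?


Per alternative of S: FIRST(aA) = {a}; FIRST(dd) = {d}
FIRST(S) = {a, d}


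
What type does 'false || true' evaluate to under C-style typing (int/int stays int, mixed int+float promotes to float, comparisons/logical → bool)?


Operand types: bool || bool
Rule: logical operators take bool operands and yield bool
Result type: bool


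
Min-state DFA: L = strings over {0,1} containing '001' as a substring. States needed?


KMP-style automaton: 3 progress states + 1 absorbing accept = 4
Minimal DFA: 4 states


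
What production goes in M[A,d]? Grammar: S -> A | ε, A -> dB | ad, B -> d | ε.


For [A, d]: 'd' ∈ FIRST(dB)
Entry: A -> dB


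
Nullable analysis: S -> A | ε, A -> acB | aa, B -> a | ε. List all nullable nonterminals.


A nonterminal is nullable iff some alternative derives ε (directly, or every symbol in it is nullable)
Nullable: {B, S}


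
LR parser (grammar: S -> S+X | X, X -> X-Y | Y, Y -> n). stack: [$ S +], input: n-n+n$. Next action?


no handle ('S+' is not any RHS); shift 'n'
Action: shift


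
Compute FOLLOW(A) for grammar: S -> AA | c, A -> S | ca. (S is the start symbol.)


$ ∈ FOLLOW(S). For each A -> αBβ: add FIRST(β)\{ε} to FOLLOW(B); if β nullable, add FOLLOW(A).
FOLLOW(A) = {$, c}


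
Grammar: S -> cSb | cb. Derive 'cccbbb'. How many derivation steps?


Derivation: S => cSb => ccSbb => cccbbb
Steps: 3


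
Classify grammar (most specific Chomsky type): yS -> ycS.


LHS has context (more than one symbol) and |LHS| ≤ |RHS|
Classification: Type 1 (Context-Sensitive)


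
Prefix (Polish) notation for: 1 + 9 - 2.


left-to-right (same/higher precedence on left): tree is (- (+ 1 9) 2)
Prefix: - + 1 9 2


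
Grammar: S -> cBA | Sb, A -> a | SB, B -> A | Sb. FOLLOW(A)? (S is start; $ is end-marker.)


$ ∈ FOLLOW(S). For each A -> αBβ: add FIRST(β)\{ε} to FOLLOW(B); if β nullable, add FOLLOW(A).
FOLLOW(A) = {$, a, b, c}


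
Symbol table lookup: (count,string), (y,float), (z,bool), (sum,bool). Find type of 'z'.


Lookup 'z' → type bool


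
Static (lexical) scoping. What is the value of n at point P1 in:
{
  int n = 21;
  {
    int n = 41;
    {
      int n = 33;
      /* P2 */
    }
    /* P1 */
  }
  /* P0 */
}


n declared in the same block as P1
n = 41


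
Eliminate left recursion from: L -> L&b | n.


Left-recursive alternatives: L&b; non-recursive: n
Introduce L': L -> nL', L' -> &bL' | ε


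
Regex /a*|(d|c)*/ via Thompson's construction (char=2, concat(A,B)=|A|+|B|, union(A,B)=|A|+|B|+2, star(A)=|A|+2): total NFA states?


Syntax tree has 3 char leaf(s), 2 union(s), 2 star(s)
chars contribute 3×2 = 6; each union adds +2; each star adds +2
Total: 6 + 4 + 4 = 14 states


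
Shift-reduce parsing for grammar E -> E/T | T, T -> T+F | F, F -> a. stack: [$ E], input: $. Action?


start symbol E on stack, input exhausted
Action: accept


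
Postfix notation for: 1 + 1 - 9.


Left to right (same or higher precedence on left)
Postfix: 1 1 + 9 -


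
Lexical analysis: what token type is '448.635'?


Pattern: digits with a decimal point
Type: FLOAT_LITERAL


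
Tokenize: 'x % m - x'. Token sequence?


Scan left to right, longest-match per lexeme
Tokens: ID(x), OP(%), ID(m), OP(-), ID(x)


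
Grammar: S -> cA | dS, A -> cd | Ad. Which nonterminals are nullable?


A nonterminal is nullable iff some alternative derives ε (directly, or every symbol in it is nullable)
Nullable: {}


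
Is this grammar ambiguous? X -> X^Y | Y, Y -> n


precedence layered via separate nonterminal Y: deterministic
Unambiguous


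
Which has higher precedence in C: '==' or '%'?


'%' is multiplicative (level 10); '==' is equality (level 6)
Higher level binds tighter
'%' has higher precedence than '=='


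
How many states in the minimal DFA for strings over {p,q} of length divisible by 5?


Track length mod 5: states 0..4, accept at 0
Minimal DFA: 5 states


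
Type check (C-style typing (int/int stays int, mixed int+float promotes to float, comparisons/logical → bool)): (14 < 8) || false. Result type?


Operand types: bool || bool
Rule: logical operators take bool operands and yield bool
Result type: bool


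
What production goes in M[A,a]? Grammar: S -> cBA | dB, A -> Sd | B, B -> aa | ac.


For [A, a]: 'a' ∈ FIRST(B)
Entry: A -> B


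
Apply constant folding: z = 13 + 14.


13 + 14 = 27 at compile time
Optimized: z = 27


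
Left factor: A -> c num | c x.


Common prefix: 'c'
Factored: A -> c A', A' -> num | x


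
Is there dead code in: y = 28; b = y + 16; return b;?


y is read by b's definition; b is returned
No dead code


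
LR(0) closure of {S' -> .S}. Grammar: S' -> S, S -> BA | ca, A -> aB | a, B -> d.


Start: S' -> .S
For each item with dot before a nonterminal B, add B -> .γ for every B-production
Closure: [S' -> .S, S -> .BA, S -> .ca, B -> .d]


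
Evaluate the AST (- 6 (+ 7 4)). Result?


Evaluate inner: (+ 7 4) = 11
Evaluate root: (- 6 11) = -5
Result: -5


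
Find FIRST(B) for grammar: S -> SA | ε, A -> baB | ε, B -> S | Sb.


Per alternative of B: FIRST(S) = {b, ε}; FIRST(Sb) = {b}
FIRST(B) = {b, ε}


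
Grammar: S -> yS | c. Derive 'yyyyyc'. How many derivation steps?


Derivation: S => yS => yyS => yyyS => yyyyS => yyyyyS => yyyyyc
Steps: 6


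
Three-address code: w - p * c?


Break into single-operator statements:
t1 = p * c
t2 = w - t1


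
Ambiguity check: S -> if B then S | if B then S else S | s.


dangling else: 'if B then if B then s else s' parses two ways
Ambiguous


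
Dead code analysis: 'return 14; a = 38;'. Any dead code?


statement follows a return and is unreachable
Dead: 'a = 38'


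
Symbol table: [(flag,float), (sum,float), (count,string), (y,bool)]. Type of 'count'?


Lookup 'count' → type string


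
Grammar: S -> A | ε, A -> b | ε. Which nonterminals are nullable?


A nonterminal is nullable iff some alternative derives ε (directly, or every symbol in it is nullable)
Nullable: {A, S}


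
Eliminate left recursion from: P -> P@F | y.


Left-recursive alternatives: P@F; non-recursive: y
Introduce P': P -> yP', P' -> @FP' | ε


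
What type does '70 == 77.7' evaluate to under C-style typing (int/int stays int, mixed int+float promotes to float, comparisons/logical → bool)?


Operand types: int == float
Rule: comparison yields bool
Result type: bool


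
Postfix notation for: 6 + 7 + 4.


Left to right (same or higher precedence on left)
Postfix: 6 7 + 4 +


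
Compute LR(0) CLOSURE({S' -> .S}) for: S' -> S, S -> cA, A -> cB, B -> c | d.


Start: S' -> .S
For each item with dot before a nonterminal B, add B -> .γ for every B-production
Closure: [S' -> .S, S -> .cA]


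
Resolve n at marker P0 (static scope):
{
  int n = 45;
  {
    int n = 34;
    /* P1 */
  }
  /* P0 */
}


n declared in the same block as P0
n = 45


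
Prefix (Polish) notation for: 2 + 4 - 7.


left-to-right (same/higher precedence on left): tree is (- (+ 2 4) 7)
Prefix: - + 2 4 7


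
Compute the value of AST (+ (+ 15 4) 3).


Evaluate inner: (+ 15 4) = 19
Evaluate root: (+ 19 3) = 22
Result: 22


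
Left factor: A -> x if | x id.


Common prefix: 'x'
Factored: A -> x A', A' -> if | id


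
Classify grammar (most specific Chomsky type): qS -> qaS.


LHS has context (more than one symbol) and |LHS| ≤ |RHS|
Classification: Type 1 (Context-Sensitive)


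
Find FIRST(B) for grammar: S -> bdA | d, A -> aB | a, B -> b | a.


Per alternative of B: FIRST(b) = {b}; FIRST(a) = {a}
FIRST(B) = {a, b}


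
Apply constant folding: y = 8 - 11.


8 - 11 = -3 at compile time
Optimized: y = -3


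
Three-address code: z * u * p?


Break into single-operator statements:
t1 = z * u
t2 = t1 * p


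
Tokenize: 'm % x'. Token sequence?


Scan left to right, longest-match per lexeme
Tokens: ID(m), OP(%), ID(x)


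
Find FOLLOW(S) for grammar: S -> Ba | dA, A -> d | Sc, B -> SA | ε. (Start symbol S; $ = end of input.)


$ ∈ FOLLOW(S). For each A -> αBβ: add FIRST(β)\{ε} to FOLLOW(B); if β nullable, add FOLLOW(A).
FOLLOW(S) = {$, a, c, d}


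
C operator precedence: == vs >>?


'>>' is shift (level 8); '==' is equality (level 6)
Higher level binds tighter
'>>' has higher precedence than '=='


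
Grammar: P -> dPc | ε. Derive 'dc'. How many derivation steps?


Derivation: P => dPc => dc
Steps: 2


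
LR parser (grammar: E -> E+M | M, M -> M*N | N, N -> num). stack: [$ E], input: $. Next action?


start symbol E on stack, input exhausted
Action: accept


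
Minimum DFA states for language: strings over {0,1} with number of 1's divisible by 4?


Track (count of 1) mod 4: states 0..3, accept at 0
Minimal DFA: 4 states


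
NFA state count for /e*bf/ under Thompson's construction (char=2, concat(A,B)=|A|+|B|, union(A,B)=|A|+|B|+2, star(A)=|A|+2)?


Syntax tree has 3 char leaf(s), 0 union(s), 1 star(s)
chars contribute 3×2 = 6; each union adds +2; each star adds +2
Total: 6 + 0 + 2 = 8 states


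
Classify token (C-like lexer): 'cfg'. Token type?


Pattern: letter/underscore followed by alphanumerics, not a keyword
Type: IDENTIFIER


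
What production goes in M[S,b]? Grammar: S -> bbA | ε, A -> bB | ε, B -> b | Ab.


For [S, b]: 'b' ∈ FIRST(bbA)
Entry: S -> bbA


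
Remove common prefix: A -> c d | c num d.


Common prefix: 'c'
Factored: A -> c A', A' -> d | num d


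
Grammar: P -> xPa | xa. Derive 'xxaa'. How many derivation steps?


Derivation: P => xPa => xxaa
Steps: 2


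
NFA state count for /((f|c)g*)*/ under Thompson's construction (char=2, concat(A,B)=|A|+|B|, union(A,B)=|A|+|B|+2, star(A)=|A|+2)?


Syntax tree has 3 char leaf(s), 1 union(s), 2 star(s)
chars contribute 3×2 = 6; each union adds +2; each star adds +2
Total: 6 + 2 + 4 = 12 states


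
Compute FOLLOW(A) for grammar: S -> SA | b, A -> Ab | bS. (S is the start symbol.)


$ ∈ FOLLOW(S). For each A -> αBβ: add FIRST(β)\{ε} to FOLLOW(B); if β nullable, add FOLLOW(A).
FOLLOW(A) = {$, b}


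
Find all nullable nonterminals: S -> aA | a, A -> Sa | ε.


A nonterminal is nullable iff some alternative derives ε (directly, or every symbol in it is nullable)
Nullable: {A}


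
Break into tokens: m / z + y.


Scan left to right, longest-match per lexeme
Tokens: ID(m), OP(/), ID(z), OP(+), ID(y)


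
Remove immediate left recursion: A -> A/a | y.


Left-recursive alternatives: A/a; non-recursive: y
Introduce A': A -> yA', A' -> /aA' | ε


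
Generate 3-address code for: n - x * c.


Break into single-operator statements:
t1 = x * c
t2 = n - t1


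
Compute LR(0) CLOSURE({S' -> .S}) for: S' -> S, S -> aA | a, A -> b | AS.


Start: S' -> .S
For each item with dot before a nonterminal B, add B -> .γ for every B-production
Closure: [S' -> .S, S -> .aA, S -> .a]


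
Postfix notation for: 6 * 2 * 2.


Left to right (same or higher precedence on left)
Postfix: 6 2 * 2 *


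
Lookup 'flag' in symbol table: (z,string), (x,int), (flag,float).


Lookup 'flag' → type float


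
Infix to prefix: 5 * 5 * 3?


left-to-right (same/higher precedence on left): tree is (* (* 5 5) 3)
Prefix: * * 5 5 3


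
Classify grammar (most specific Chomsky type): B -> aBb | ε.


Single nonterminal LHS, but a^n b^n is not regular
Classification: Type 2 (Context-Free)


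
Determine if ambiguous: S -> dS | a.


right-linear, alternatives start with distinct terminals 'd' vs 'a': unique leftmost derivation
Unambiguous


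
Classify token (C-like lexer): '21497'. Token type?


Pattern: digits only
Type: INTEGER_LITERAL


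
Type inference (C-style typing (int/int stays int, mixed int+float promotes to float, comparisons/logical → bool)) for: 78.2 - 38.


Operand types: float - int
Rule: mixed int/float promotes to float; int/int stays int
Result type: float


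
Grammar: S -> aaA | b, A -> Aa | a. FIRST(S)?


Per alternative of S: FIRST(aaA) = {a}; FIRST(b) = {b}
FIRST(S) = {a, b}


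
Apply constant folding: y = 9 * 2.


9 * 2 = 18 at compile time
Optimized: y = 18


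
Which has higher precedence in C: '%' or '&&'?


'%' is multiplicative (level 10); '&&' is logical AND (level 2)
Higher level binds tighter
'%' has higher precedence than '&&'


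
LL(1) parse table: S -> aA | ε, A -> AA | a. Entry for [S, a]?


For [S, a]: 'a' ∈ FIRST(aA)
Entry: S -> aA


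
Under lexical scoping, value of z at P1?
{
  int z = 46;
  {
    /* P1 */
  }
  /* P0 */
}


P1's block does not declare z; resolves to the enclosing declaration at depth 0
z = 46


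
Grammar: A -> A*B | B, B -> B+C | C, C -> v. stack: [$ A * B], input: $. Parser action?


handle 'A*B' on top; lookahead ∈ FOLLOW(A) = {*, $}
Action: reduce (A -> A*B)


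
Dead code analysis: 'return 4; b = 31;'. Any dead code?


statement follows a return and is unreachable
Dead: 'b = 31'


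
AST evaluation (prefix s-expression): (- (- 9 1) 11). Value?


Evaluate inner: (- 9 1) = 8
Evaluate root: (- 8 11) = -3
Result: -3


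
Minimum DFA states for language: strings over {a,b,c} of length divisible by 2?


Track length mod 2: states 0..1, accept at 0
Minimal DFA: 2 states


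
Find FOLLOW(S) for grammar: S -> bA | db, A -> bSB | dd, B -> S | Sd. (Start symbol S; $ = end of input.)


$ ∈ FOLLOW(S). For each A -> αBβ: add FIRST(β)\{ε} to FOLLOW(B); if β nullable, add FOLLOW(A).
FOLLOW(S) = {$, b, d}


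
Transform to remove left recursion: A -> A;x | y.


Left-recursive alternatives: A;x; non-recursive: y
Introduce A': A -> yA', A' -> ;xA' | ε


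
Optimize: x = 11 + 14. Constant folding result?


11 + 14 = 25 at compile time
Optimized: x = 25


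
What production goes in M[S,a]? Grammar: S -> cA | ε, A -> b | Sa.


For [S, a]: ε is nullable and 'a' ∈ FOLLOW(S)
Entry: S -> ε


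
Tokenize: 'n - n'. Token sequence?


Scan left to right, longest-match per lexeme
Tokens: ID(n), OP(-), ID(n)


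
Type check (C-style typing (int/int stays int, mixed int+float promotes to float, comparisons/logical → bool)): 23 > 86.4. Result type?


Operand types: int > float
Rule: comparison yields bool
Result type: bool


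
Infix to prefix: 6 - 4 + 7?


left-to-right (same/higher precedence on left): tree is (+ (- 6 4) 7)
Prefix: + - 6 4 7


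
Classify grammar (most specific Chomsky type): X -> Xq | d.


Left-linear: every RHS is a terminal or one nonterminal followed by a terminal
Classification: Type 3 (Regular)


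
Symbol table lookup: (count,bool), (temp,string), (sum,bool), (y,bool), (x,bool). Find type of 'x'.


Lookup 'x' → type bool


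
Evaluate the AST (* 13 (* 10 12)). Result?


Evaluate inner: (* 10 12) = 120
Evaluate root: (* 13 120) = 1560
Result: 1560


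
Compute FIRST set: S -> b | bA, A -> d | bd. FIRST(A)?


Per alternative of A: FIRST(d) = {d}; FIRST(bd) = {b}
FIRST(A) = {b, d}


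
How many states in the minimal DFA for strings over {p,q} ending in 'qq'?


Track the longest suffix of input matching a prefix of 'qq': 3 classes (prefixes of length 0..2)
Minimal DFA: 3 states


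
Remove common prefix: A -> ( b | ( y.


Common prefix: '('
Factored: A -> ( A', A' -> b | y


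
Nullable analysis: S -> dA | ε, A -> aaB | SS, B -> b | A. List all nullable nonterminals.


A nonterminal is nullable iff some alternative derives ε (directly, or every symbol in it is nullable)
Nullable: {A, B, S}


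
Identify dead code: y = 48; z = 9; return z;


y is assigned but never read
Dead: 'y = 48'


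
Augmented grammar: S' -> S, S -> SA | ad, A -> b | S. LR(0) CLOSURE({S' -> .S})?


Start: S' -> .S
For each item with dot before a nonterminal B, add B -> .γ for every B-production
Closure: [S' -> .S, S -> .SA, S -> .ad]


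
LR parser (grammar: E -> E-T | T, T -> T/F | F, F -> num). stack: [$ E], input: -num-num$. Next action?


shift '-' to continue E -> E-T
Action: shift


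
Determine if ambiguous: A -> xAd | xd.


balanced x^n…d^n: each string has a unique parse
Unambiguous


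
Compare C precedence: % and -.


'%' is multiplicative (level 10); '-' is additive (level 9)
Higher level binds tighter
'%' has higher precedence than '-'


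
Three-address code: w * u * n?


Break into single-operator statements:
t1 = w * u
t2 = t1 * n


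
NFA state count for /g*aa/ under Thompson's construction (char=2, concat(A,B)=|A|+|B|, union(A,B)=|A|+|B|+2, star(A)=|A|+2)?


Syntax tree has 3 char leaf(s), 0 union(s), 1 star(s)
chars contribute 3×2 = 6; each union adds +2; each star adds +2
Total: 6 + 0 + 2 = 8 states


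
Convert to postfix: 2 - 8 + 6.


Left to right (same or higher precedence on left)
Postfix: 2 8 - 6 +


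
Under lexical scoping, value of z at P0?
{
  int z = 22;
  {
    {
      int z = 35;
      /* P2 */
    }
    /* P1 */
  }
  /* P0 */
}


z declared in the same block as P0
z = 22


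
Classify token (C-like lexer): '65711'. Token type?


Pattern: digits only
Type: INTEGER_LITERAL


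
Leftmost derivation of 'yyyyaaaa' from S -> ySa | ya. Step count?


Derivation: S => ySa => yySaa => yyySaaa => yyyyaaaa
Steps: 4


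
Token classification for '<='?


Pattern: operator symbol
Type: OPERATOR


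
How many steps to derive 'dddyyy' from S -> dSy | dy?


Derivation: S => dSy => ddSyy => dddyyy
Steps: 3


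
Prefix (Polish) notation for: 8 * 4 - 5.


left-to-right (same/higher precedence on left): tree is (- (* 8 4) 5)
Prefix: - * 8 4 5


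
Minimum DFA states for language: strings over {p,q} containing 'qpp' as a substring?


KMP-style automaton: 3 progress states + 1 absorbing accept = 4
Minimal DFA: 4 states


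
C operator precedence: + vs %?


'%' is multiplicative (level 10); '+' is additive (level 9)
Higher level binds tighter
'%' has higher precedence than '+'


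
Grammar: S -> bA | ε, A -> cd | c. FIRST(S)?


Per alternative of S: FIRST(bA) = {b}; FIRST(ε) = {ε}
FIRST(S) = {b, ε}


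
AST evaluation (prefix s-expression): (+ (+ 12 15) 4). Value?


Evaluate inner: (+ 12 15) = 27
Evaluate root: (+ 27 4) = 31
Result: 31


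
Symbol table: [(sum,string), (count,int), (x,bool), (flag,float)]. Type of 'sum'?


Lookup 'sum' → type string


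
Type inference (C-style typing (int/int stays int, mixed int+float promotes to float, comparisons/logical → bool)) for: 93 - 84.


Operand types: int - int
Rule: mixed int/float promotes to float; int/int stays int
Result type: int


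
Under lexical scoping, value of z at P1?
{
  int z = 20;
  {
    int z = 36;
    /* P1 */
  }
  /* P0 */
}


z declared in the same block as P1
z = 36


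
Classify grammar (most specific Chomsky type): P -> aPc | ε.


Single nonterminal LHS, but a^n c^n is not regular
Classification: Type 2 (Context-Free)


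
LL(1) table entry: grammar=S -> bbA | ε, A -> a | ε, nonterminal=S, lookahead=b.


For [S, b]: 'b' ∈ FIRST(bbA)
Entry: S -> bbA


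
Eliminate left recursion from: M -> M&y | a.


Left-recursive alternatives: M&y; non-recursive: a
Introduce M': M -> aM', M' -> &yM' | ε


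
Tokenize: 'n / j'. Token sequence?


Scan left to right, longest-match per lexeme
Tokens: ID(n), OP(/), ID(j)


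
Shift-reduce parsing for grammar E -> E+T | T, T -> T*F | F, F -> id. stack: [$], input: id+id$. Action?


no handle on stack; shift 'id'
Action: shift


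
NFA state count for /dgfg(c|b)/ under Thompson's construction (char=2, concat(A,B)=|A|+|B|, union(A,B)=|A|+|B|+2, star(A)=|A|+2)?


Syntax tree has 6 char leaf(s), 1 union(s), 0 star(s)
chars contribute 6×2 = 12; each union adds +2; each star adds +2
Total: 12 + 2 + 0 = 14 states


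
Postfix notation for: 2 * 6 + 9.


Left to right (same or higher precedence on left)
Postfix: 2 6 * 9 +


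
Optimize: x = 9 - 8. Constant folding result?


9 - 8 = 1 at compile time
Optimized: x = 1


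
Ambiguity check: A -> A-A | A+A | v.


'v-v+v' has two parse trees (no precedence encoded between - and +)
Ambiguous


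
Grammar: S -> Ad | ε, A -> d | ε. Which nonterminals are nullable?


A nonterminal is nullable iff some alternative derives ε (directly, or every symbol in it is nullable)
Nullable: {A, S}


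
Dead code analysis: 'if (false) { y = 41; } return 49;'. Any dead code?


condition is constant false, so the whole block is unreachable
Dead: 'if (false) { y = 41; }'


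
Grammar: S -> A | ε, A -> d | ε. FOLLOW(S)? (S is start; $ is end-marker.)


$ ∈ FOLLOW(S). For each A -> αBβ: add FIRST(β)\{ε} to FOLLOW(B); if β nullable, add FOLLOW(A).
FOLLOW(S) = {$}


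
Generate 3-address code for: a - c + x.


Break into single-operator statements:
t1 = a - c
t2 = t1 + x


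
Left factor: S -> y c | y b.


Common prefix: 'y'
Factored: S -> y S', S' -> c | b


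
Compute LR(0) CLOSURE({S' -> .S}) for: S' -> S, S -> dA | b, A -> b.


Start: S' -> .S
For each item with dot before a nonterminal B, add B -> .γ for every B-production
Closure: [S' -> .S, S -> .dA, S -> .b]


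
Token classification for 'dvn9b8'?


Pattern: letter/underscore followed by alphanumerics, not a keyword
Type: IDENTIFIER


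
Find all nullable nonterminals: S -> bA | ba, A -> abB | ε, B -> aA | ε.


A nonterminal is nullable iff some alternative derives ε (directly, or every symbol in it is nullable)
Nullable: {A, B}


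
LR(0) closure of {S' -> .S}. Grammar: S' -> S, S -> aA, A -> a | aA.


Start: S' -> .S
For each item with dot before a nonterminal B, add B -> .γ for every B-production
Closure: [S' -> .S, S -> .aA]


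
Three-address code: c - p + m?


Break into single-operator statements:
t1 = c - p
t2 = t1 + m


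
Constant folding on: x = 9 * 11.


9 * 11 = 99 at compile time
Optimized: x = 99


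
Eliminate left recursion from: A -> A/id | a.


Left-recursive alternatives: A/id; non-recursive: a
Introduce A': A -> aA', A' -> /idA' | ε


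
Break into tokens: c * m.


Scan left to right, longest-match per lexeme
Tokens: ID(c), OP(*), ID(m)


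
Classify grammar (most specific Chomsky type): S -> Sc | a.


Left-linear: every RHS is a terminal or one nonterminal followed by a terminal
Classification: Type 3 (Regular)


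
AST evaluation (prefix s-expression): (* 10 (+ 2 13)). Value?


Evaluate inner: (+ 2 13) = 15
Evaluate root: (* 10 15) = 150
Result: 150


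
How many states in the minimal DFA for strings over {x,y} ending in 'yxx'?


Track the longest suffix of input matching a prefix of 'yxx': 4 classes (prefixes of length 0..3)
Minimal DFA: 4 states


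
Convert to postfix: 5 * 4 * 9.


Left to right (same or higher precedence on left)
Postfix: 5 4 * 9 *


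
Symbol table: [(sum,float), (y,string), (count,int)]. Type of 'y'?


Lookup 'y' → type string


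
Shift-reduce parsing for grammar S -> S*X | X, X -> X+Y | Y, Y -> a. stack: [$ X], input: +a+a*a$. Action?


shift '+' to continue X -> X+Y
Action: shift


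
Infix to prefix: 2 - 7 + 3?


left-to-right (same/higher precedence on left): tree is (+ (- 2 7) 3)
Prefix: + - 2 7 3


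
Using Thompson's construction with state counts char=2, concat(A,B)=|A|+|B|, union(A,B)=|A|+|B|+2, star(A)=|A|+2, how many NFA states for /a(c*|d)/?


Syntax tree has 3 char leaf(s), 1 union(s), 1 star(s)
chars contribute 3×2 = 6; each union adds +2; each star adds +2
Total: 6 + 2 + 2 = 10 states


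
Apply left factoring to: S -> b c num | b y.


Common prefix: 'b'
Factored: S -> b S', S' -> c num | y


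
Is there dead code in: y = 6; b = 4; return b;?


y is assigned but never read
Dead: 'y = 6'


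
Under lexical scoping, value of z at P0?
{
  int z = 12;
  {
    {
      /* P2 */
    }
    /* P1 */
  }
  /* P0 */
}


z declared in the same block as P0
z = 12


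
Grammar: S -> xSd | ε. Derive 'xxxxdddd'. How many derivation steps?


Derivation: S => xSd => xxSdd => xxxSddd => xxxxSdddd => xxxxdddd
Steps: 5


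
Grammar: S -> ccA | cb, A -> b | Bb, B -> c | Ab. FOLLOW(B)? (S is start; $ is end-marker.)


$ ∈ FOLLOW(S). For each A -> αBβ: add FIRST(β)\{ε} to FOLLOW(B); if β nullable, add FOLLOW(A).
FOLLOW(B) = {b}


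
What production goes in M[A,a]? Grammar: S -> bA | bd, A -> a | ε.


For [A, a]: 'a' ∈ FIRST(a)
Entry: A -> a


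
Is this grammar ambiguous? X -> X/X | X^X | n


'n/n^n' has two parse trees (no precedence encoded between / and ^)
Ambiguous


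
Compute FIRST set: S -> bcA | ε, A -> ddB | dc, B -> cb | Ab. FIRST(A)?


Per alternative of A: FIRST(ddB) = {d}; FIRST(dc) = {d}
FIRST(A) = {d}


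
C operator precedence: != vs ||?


'!=' is equality (level 6); '||' is logical OR (level 1)
Higher level binds tighter
'!=' has higher precedence than '||'


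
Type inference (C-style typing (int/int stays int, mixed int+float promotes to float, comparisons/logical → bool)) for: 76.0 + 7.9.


Operand types: float + float
Rule: mixed int/float promotes to float; int/int stays int
Result type: float


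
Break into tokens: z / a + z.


Scan left to right, longest-match per lexeme
Tokens: ID(z), OP(/), ID(a), OP(+), ID(z)


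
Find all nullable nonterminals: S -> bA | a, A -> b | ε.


A nonterminal is nullable iff some alternative derives ε (directly, or every symbol in it is nullable)
Nullable: {A}


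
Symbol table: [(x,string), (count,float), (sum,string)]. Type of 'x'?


Lookup 'x' → type string


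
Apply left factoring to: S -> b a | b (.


Common prefix: 'b'
Factored: S -> b S', S' -> a | (


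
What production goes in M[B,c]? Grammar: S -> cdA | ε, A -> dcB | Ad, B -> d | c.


For [B, c]: 'c' ∈ FIRST(c)
Entry: B -> c


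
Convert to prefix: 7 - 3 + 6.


left-to-right (same/higher precedence on left): tree is (+ (- 7 3) 6)
Prefix: + - 7 3 6


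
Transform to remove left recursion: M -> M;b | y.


Left-recursive alternatives: M;b; non-recursive: y
Introduce M': M -> yM', M' -> ;bM' | ε


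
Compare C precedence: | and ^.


'^' is bitwise XOR (level 4); '|' is bitwise OR (level 3)
Higher level binds tighter
'^' has higher precedence than '|'


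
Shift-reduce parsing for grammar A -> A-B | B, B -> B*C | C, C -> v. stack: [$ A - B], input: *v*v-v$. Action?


'*' can extend B; shift to build B -> B*C
Action: shift


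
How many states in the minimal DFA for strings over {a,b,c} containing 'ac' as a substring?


KMP-style automaton: 2 progress states + 1 absorbing accept = 3
Minimal DFA: 3 states


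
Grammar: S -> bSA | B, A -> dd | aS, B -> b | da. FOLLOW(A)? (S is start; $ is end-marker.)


$ ∈ FOLLOW(S). For each A -> αBβ: add FIRST(β)\{ε} to FOLLOW(B); if β nullable, add FOLLOW(A).
FOLLOW(A) = {$, a, d}


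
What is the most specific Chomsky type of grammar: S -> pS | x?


Right-linear: every RHS is a terminal or a terminal followed by one nonterminal
Classification: Type 3 (Regular)


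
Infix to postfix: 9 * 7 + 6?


Left to right (same or higher precedence on left)
Postfix: 9 7 * 6 +


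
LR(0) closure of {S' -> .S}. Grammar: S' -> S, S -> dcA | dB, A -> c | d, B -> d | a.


Start: S' -> .S
For each item with dot before a nonterminal B, add B -> .γ for every B-production
Closure: [S' -> .S, S -> .dcA, S -> .dB]


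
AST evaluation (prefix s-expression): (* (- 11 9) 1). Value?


Evaluate inner: (- 11 9) = 2
Evaluate root: (* 2 1) = 2
Result: 2


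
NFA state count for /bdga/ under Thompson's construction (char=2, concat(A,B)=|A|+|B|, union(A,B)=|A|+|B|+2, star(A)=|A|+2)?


Syntax tree has 4 char leaf(s), 0 union(s), 0 star(s)
chars contribute 4×2 = 8; each union adds +2; each star adds +2
Total: 8 + 0 + 0 = 8 states


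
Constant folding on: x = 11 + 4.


11 + 4 = 15 at compile time
Optimized: x = 15


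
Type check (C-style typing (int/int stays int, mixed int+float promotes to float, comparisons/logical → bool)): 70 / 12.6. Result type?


Operand types: int / float
Rule: mixed int/float promotes to float; int/int stays int
Result type: float


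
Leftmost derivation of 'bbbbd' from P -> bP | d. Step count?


Derivation: P => bP => bbP => bbbP => bbbbP => bbbbd
Steps: 5


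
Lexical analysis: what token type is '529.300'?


Pattern: digits with a decimal point
Type: FLOAT_LITERAL


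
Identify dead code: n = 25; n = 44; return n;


first assignment to n is overwritten before any read
Dead: 'n = 25'


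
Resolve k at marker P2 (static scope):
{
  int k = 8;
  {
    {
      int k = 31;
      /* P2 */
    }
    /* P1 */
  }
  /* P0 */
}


k declared in the same block as P2
k = 31


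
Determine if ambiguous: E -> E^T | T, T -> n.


precedence layered via separate nonterminal T: deterministic
Unambiguous


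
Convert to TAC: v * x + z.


Break into single-operator statements:
t1 = v * x
t2 = t1 + z


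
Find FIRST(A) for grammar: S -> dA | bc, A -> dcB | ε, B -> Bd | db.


Per alternative of A: FIRST(dcB) = {d}; FIRST(ε) = {ε}
FIRST(A) = {d, ε}


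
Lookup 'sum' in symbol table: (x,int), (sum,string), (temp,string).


Lookup 'sum' → type string


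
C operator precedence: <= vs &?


'<=' is relational (level 7); '&' is bitwise AND (level 5)
Higher level binds tighter
'<=' has higher precedence than '&'


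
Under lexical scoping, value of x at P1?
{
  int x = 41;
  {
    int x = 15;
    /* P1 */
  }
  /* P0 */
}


x declared in the same block as P1
x = 15


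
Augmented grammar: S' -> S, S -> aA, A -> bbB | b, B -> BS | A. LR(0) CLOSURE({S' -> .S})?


Start: S' -> .S
For each item with dot before a nonterminal B, add B -> .γ for every B-production
Closure: [S' -> .S, S -> .aA]


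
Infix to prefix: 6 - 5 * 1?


'*' binds tighter: tree is (- 6 (* 5 1))
Prefix: - 6 * 5 1


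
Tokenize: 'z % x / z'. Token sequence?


Scan left to right, longest-match per lexeme
Tokens: ID(z), OP(%), ID(x), OP(/), ID(z)


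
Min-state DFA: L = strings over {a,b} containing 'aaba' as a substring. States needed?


KMP-style automaton: 4 progress states + 1 absorbing accept = 5
Minimal DFA: 5 states


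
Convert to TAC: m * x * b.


Break into single-operator statements:
t1 = m * x
t2 = t1 * b


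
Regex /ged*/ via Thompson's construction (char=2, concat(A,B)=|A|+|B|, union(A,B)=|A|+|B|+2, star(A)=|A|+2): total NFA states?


Syntax tree has 3 char leaf(s), 0 union(s), 1 star(s)
chars contribute 3×2 = 6; each union adds +2; each star adds +2
Total: 6 + 0 + 2 = 8 states


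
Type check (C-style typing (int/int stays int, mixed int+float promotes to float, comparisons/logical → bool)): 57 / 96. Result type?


Operand types: int / int
Rule: mixed int/float promotes to float; int/int stays int
Result type: int


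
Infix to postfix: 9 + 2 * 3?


* has higher precedence, evaluate 2*3 first
Postfix: 9 2 3 * +


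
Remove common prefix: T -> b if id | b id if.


Common prefix: 'b'
Factored: T -> b T', T' -> if id | id if


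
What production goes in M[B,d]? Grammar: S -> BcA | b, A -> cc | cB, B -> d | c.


For [B, d]: 'd' ∈ FIRST(d)
Entry: B -> d


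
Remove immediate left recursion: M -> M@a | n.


Left-recursive alternatives: M@a; non-recursive: n
Introduce M': M -> nM', M' -> @aM' | ε


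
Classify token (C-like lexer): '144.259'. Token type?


Pattern: digits with a decimal point
Type: FLOAT_LITERAL


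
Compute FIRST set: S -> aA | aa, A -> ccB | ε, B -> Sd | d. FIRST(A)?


Per alternative of A: FIRST(ccB) = {c}; FIRST(ε) = {ε}
FIRST(A) = {c, ε}


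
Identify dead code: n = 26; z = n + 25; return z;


n is read by z's definition; z is returned
No dead code


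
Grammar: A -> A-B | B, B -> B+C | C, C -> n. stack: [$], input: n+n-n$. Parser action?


no handle on stack; shift 'n'
Action: shift


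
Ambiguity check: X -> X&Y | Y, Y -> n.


precedence layered via separate nonterminal Y: deterministic
Unambiguous


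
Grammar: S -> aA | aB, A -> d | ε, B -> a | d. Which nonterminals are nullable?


A nonterminal is nullable iff some alternative derives ε (directly, or every symbol in it is nullable)
Nullable: {A}


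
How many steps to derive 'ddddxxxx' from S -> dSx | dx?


Derivation: S => dSx => ddSxx => dddSxxx => ddddxxxx
Steps: 4


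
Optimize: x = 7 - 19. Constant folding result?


7 - 19 = -12 at compile time
Optimized: x = -12


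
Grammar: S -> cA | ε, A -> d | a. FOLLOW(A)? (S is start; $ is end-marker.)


$ ∈ FOLLOW(S). For each A -> αBβ: add FIRST(β)\{ε} to FOLLOW(B); if β nullable, add FOLLOW(A).
FOLLOW(A) = {$}


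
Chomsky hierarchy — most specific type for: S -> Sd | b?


Left-linear: every RHS is a terminal or one nonterminal followed by a terminal
Classification: Type 3 (Regular)


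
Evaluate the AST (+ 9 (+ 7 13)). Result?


Evaluate inner: (+ 7 13) = 20
Evaluate root: (+ 9 20) = 29
Result: 29


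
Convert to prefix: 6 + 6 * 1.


'*' binds tighter: tree is (+ 6 (* 6 1))
Prefix: + 6 * 6 1


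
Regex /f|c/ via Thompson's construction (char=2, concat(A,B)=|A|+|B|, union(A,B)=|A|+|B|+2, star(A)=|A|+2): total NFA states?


Syntax tree has 2 char leaf(s), 1 union(s), 0 star(s)
chars contribute 2×2 = 4; each union adds +2; each star adds +2
Total: 4 + 2 + 0 = 6 states


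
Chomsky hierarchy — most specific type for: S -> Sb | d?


Left-linear: every RHS is a terminal or one nonterminal followed by a terminal
Classification: Type 3 (Regular)


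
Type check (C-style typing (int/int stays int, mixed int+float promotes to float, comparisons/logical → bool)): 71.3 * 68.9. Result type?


Operand types: float * float
Rule: mixed int/float promotes to float; int/int stays int
Result type: float


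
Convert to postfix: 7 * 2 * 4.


Left to right (same or higher precedence on left)
Postfix: 7 2 * 4 *


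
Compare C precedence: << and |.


'<<' is shift (level 8); '|' is bitwise OR (level 3)
Higher level binds tighter
'<<' has higher precedence than '|'


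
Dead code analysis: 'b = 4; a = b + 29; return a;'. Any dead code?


b is read by a's definition; a is returned
No dead code


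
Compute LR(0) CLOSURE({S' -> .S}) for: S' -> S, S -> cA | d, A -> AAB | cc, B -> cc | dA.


Start: S' -> .S
For each item with dot before a nonterminal B, add B -> .γ for every B-production
Closure: [S' -> .S, S -> .cA, S -> .d]


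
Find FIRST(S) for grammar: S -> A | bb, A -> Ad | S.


Per alternative of S: FIRST(A) = {b}; FIRST(bb) = {b}
FIRST(S) = {b}


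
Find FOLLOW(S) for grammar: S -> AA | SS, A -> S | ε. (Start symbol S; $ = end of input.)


$ ∈ FOLLOW(S). For each A -> αBβ: add FIRST(β)\{ε} to FOLLOW(B); if β nullable, add FOLLOW(A).
FOLLOW(S) = {$}


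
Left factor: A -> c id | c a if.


Common prefix: 'c'
Factored: A -> c A', A' -> id | a if


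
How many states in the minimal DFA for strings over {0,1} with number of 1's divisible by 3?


Track (count of 1) mod 3: states 0..2, accept at 0
Minimal DFA: 3 states


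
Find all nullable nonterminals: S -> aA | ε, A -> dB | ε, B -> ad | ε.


A nonterminal is nullable iff some alternative derives ε (directly, or every symbol in it is nullable)
Nullable: {A, B, S}


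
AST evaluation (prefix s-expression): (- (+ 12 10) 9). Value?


Evaluate inner: (+ 12 10) = 22
Evaluate root: (- 22 9) = 13
Result: 13


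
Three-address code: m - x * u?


Break into single-operator statements:
t1 = x * u
t2 = m - t1


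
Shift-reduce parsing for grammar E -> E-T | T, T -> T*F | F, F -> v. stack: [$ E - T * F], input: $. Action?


handle 'T*F' on top
Action: reduce (T -> T*F)


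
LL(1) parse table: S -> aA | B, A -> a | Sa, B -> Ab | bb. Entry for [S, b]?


For [S, b]: 'b' ∈ FIRST(B)
Entry: S -> B


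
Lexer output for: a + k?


Scan left to right, longest-match per lexeme
Tokens: ID(a), OP(+), ID(k)


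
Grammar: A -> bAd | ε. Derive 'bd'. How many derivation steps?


Derivation: A => bAd => bd
Steps: 2


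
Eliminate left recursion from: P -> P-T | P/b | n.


Left-recursive alternatives: P-T, P/b; non-recursive: n
Introduce P': P -> nP', P' -> -TP' | /bP' | ε


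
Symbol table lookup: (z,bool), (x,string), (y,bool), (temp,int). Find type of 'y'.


Lookup 'y' → type bool


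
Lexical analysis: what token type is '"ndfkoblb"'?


Pattern: double-quoted sequence
Type: STRING_LITERAL


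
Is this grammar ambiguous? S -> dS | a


right-linear, alternatives start with distinct terminals 'd' vs 'a': unique leftmost derivation
Unambiguous
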